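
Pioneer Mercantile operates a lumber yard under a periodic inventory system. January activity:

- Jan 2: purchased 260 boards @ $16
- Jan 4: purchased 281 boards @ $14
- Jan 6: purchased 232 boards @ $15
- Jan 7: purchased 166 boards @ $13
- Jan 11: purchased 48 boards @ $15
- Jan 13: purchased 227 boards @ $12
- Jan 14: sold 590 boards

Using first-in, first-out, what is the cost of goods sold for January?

Jan 14, 590 sold [FIFO — oldest first]: 260 @ $16 + 281 @ $14 + 49 @ $15 = $8,829
Ending inventory: 183 @ $15 + 166 @ $13 + 48 @ $15 + 227 @ $12 = $8,347

COGS = $8,829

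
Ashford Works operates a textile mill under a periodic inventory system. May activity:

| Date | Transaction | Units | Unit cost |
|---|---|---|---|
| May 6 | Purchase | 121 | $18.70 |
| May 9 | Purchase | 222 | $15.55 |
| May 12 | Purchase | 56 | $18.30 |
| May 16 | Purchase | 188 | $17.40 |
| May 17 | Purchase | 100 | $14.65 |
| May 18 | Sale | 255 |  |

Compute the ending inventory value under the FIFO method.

May 18, 255 sold [FIFO — oldest first]: 121 @ $18.70 + 134 @ $15.55 = $4,346.40
Ending inventory: 88 @ $15.55 + 56 @ $18.30 + 188 @ $17.40 + 100 @ $14.65 = $7,129.40

Ending inventory = $7,129.40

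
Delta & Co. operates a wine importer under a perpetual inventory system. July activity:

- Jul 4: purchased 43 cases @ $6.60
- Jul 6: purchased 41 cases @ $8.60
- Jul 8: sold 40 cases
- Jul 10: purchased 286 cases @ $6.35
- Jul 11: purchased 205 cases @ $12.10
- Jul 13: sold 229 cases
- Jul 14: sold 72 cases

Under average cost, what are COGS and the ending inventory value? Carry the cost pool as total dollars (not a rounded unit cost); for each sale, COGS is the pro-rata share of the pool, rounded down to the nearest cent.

After Jul 4: 43 on hand, pool $283.80 (≈ $6.6000 each)
After Jul 6: 84 on hand, pool $636.40 (≈ $7.5762 each)
Jul 8, sell 40: 40/84 × $636.40 → $303.04
After Jul 10: 330 on hand, pool $2,149.46 (≈ $6.5135 each)
After Jul 11: 535 on hand, pool $4,629.96 (≈ $8.6541 each)
Jul 13, sell 229: 229/535 × $4,629.96 → $1,981.79
Jul 14, sell 72: 72/306 × $2,648.17 → $623.09
Total COGS = $303.04 + $1,981.79 + $623.09 = $2,907.92
Ending inventory (cost pool remaining) = $2,025.08
Check: goods available $4,933.00 = COGS $2,907.92 + ending $2,025.08

COGS = $2,907.92; ending inventory = $2,025.08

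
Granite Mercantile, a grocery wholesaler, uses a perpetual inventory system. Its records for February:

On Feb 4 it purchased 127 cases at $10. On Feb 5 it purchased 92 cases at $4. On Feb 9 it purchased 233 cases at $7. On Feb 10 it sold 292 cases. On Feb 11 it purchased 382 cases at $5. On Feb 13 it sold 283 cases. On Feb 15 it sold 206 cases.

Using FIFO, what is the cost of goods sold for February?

COGS = $4,914

Feb 10, 292 sold [FIFO — oldest first]: 127 @ $10 + 92 @ $4 + 73 @ $7 = $2,149
Feb 13, 283 sold [FIFO — oldest first]: 160 @ $7 + 123 @ $5 = $1,735
Feb 15, 206 sold [FIFO — oldest first]: 206 @ $5 = $1,030
Total COGS = $2,149 + $1,735 + $1,030 = $4,914
Ending inventory: 53 @ $5 = $265
Check: goods available $5,179 = COGS $4,914 + ending $265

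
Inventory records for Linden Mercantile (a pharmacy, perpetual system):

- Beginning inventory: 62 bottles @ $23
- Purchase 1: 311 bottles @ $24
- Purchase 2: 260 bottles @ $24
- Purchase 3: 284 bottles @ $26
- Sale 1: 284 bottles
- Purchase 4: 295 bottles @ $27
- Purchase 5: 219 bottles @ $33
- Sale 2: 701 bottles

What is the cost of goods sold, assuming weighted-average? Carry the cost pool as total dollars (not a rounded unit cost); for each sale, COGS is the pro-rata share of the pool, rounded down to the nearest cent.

COGS = $25,755.65

After Beginning: 62 on hand, pool $1,426.00 (≈ $23.0000 each)
After Purchase 1: 373 on hand, pool $8,890.00 (≈ $23.8338 each)
After Purchase 2: 633 on hand, pool $15,130.00 (≈ $23.9021 each)
After Purchase 3: 917 on hand, pool $22,514.00 (≈ $24.5518 each)
Sale 1, sell 284: 284/917 × $22,514.00 → $6,972.71
After Purchase 4: 928 on hand, pool $23,506.29 (≈ $25.3301 each)
After Purchase 5: 1147 on hand, pool $30,733.29 (≈ $26.7945 each)
Sale 2, sell 701: 701/1147 × $30,733.29 → $18,782.94
Total COGS = $6,972.71 + $18,782.94 = $25,755.65
Ending inventory (cost pool remaining) = $11,950.35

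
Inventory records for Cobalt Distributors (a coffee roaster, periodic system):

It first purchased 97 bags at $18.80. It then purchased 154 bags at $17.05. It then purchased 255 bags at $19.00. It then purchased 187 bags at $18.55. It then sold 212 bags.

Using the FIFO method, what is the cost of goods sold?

COGS = $3,784.35

Sale 1 (212) [FIFO — oldest first]: 97 @ $18.80 + 115 @ $17.05 = $3,784.35
Ending inventory: 39 @ $17.05 + 255 @ $19.00 + 187 @ $18.55 = $8,978.80
Check: goods available $12,763.15 = COGS $3,784.35 + ending $8,978.80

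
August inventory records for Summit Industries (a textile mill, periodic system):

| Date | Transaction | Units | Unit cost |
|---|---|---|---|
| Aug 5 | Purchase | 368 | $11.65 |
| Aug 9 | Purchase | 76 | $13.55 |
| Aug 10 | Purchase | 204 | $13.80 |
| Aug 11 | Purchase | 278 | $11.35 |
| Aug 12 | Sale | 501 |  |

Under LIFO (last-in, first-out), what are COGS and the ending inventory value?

Aug 12, 501 sold [LIFO — newest first]: 278 @ $11.35 + 204 @ $13.80 + 19 @ $13.55 = $6,227.95
Ending inventory: 368 @ $11.65 + 57 @ $13.55 = $5,059.55
Check: goods available $11,287.50 = COGS $6,227.95 + ending $5,059.55

COGS = $6,227.95; ending inventory = $5,059.55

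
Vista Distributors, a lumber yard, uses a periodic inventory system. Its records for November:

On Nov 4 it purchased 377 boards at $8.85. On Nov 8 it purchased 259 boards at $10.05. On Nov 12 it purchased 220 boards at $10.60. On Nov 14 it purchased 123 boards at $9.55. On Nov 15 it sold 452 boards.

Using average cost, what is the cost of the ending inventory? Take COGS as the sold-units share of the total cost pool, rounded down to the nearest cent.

Ending inventory = $5,084.86

Nov 15, sell 452: 452/979 × $9,446.05 → $4,361.19
Ending inventory (cost pool remaining) = $5,084.86
Check: goods available $9,446.05 = COGS $4,361.19 + ending $5,084.86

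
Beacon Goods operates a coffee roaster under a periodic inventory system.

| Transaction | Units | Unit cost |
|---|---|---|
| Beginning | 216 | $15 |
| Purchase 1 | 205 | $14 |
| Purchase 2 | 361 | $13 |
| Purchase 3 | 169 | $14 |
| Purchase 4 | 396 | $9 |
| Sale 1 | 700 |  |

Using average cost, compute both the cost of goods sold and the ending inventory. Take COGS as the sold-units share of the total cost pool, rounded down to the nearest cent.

Sale 1, sell 700: 700/1347 × $16,733.00 → $8,695.69
Ending inventory (cost pool remaining) = $8,037.31

COGS = $8,695.69; ending inventory = $8,037.31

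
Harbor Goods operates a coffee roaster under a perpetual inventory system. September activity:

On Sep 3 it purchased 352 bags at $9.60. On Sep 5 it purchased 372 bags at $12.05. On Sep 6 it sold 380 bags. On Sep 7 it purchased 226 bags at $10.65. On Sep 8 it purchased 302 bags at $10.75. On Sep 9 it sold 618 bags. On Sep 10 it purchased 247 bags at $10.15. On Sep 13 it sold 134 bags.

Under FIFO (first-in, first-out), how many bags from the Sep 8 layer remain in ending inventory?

Sep 6, 380 sold [FIFO — oldest first]: 352 @ $9.60 + 28 @ $12.05 = $3,716.60
Sep 9, 618 sold [FIFO — oldest first]: 344 @ $12.05 + 226 @ $10.65 + 48 @ $10.75 = $7,068.10
Sep 13, 134 sold [FIFO — oldest first]: 134 @ $10.75 = $1,440.50
Total COGS = $3,716.60 + $7,068.10 + $1,440.50 = $12,225.20
Ending inventory: 120 @ $10.75 + 247 @ $10.15 = $3,797.05
Check: goods available $16,022.25 = COGS $12,225.20 + ending $3,797.05

120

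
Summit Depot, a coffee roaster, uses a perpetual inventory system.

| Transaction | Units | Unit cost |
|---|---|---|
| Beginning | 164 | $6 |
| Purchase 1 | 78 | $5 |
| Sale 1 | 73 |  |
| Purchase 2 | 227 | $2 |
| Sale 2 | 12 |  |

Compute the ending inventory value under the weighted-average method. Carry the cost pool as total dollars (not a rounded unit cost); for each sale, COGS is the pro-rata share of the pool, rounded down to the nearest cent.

Ending inventory = $1,370.70

After Beginning: 164 on hand, pool $984.00 (≈ $6.0000 each)
After Purchase 1: 242 on hand, pool $1,374.00 (≈ $5.6777 each)
Sale 1, sell 73: 73/242 × $1,374.00 → $414.47
After Purchase 2: 396 on hand, pool $1,413.53 (≈ $3.5695 each)
Sale 2, sell 12: 12/396 × $1,413.53 → $42.83
Total COGS = $414.47 + $42.83 = $457.30
Ending inventory (cost pool remaining) = $1,370.70
Check: goods available $1,828.00 = COGS $457.30 + ending $1,370.70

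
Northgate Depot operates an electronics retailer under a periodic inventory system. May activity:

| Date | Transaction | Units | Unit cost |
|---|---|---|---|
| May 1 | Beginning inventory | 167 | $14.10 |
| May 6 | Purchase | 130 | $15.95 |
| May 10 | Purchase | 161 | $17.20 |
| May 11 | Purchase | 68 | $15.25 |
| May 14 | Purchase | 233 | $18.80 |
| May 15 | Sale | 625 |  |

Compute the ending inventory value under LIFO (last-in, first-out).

May 15, 625 sold [LIFO — newest first]: 233 @ $18.80 + 68 @ $15.25 + 161 @ $17.20 + 130 @ $15.95 + 33 @ $14.10 = $10,725.40
Ending inventory: 134 @ $14.10 = $1,889.40

Ending inventory = $1,889.40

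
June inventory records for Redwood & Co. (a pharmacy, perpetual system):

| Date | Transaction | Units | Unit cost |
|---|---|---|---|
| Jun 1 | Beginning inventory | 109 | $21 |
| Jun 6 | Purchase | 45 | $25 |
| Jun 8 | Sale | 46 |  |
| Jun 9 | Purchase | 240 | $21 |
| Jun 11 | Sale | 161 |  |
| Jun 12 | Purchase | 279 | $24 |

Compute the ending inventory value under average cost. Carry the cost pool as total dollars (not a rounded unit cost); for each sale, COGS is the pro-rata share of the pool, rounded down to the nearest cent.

After Jun 1: 109 on hand, pool $2,289.00 (≈ $21.0000 each)
After Jun 6: 154 on hand, pool $3,414.00 (≈ $22.1688 each)
Jun 8, sell 46: 46/154 × $3,414.00 → $1,019.76
After Jun 9: 348 on hand, pool $7,434.24 (≈ $21.3628 each)
Jun 11, sell 161: 161/348 × $7,434.24 → $3,439.40
After Jun 12: 466 on hand, pool $10,690.84 (≈ $22.9417 each)
Total COGS = $1,019.76 + $3,439.40 = $4,459.16
Ending inventory (cost pool remaining) = $10,690.84

Ending inventory = $10,690.84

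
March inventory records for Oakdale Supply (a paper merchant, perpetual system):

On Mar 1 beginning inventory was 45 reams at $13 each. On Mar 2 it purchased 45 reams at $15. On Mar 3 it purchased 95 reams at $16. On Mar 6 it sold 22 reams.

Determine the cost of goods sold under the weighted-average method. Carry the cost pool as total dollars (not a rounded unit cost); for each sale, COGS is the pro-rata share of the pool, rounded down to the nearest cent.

After Mar 1: 45 on hand, pool $585.00 (≈ $13.0000 each)
After Mar 2: 90 on hand, pool $1,260.00 (≈ $14.0000 each)
After Mar 3: 185 on hand, pool $2,780.00 (≈ $15.0270 each)
Mar 6, sell 22: 22/185 × $2,780.00 → $330.59
Ending inventory (cost pool remaining) = $2,449.41
Check: goods available $2,780.00 = COGS $330.59 + ending $2,449.41

COGS = $330.59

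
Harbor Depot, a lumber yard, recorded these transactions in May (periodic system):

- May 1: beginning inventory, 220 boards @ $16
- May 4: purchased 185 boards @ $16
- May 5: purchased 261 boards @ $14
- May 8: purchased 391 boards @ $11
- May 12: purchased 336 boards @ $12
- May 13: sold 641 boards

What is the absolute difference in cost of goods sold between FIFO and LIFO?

FIFO COGS: 220 @ $16 + 185 @ $16 + 236 @ $14 = $9,784
LIFO COGS: 336 @ $12 + 305 @ $11 = $7,387
Difference = |$9,784 − $7,387| = $2,397

$2,397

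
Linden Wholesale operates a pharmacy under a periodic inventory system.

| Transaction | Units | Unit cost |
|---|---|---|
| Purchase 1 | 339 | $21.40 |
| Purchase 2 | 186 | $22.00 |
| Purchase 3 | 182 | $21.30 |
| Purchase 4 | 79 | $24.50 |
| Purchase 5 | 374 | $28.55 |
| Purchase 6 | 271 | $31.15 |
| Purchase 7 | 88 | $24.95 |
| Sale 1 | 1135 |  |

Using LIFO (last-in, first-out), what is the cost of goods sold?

Sale 1 (1135) [LIFO — newest first]: 88 @ $24.95 + 271 @ $31.15 + 374 @ $28.55 + 79 @ $24.50 + 182 @ $21.30 + 141 @ $22.00 = $30,229.05
Ending inventory: 339 @ $21.40 + 45 @ $22.00 = $8,244.60

COGS = $30,229.05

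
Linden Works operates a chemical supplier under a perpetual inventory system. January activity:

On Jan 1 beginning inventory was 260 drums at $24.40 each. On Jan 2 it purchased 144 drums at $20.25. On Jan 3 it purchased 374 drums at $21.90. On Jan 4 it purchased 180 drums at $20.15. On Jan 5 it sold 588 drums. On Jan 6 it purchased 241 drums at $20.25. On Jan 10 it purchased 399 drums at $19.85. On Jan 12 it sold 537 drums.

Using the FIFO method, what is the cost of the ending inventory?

Ending inventory = $9,418.65

Jan 5, 588 sold [FIFO — oldest first]: 260 @ $24.40 + 144 @ $20.25 + 184 @ $21.90 = $13,289.60
Jan 12, 537 sold [FIFO — oldest first]: 190 @ $21.90 + 180 @ $20.15 + 167 @ $20.25 = $11,169.75
Total COGS = $13,289.60 + $11,169.75 = $24,459.35
Ending inventory: 74 @ $20.25 + 399 @ $19.85 = $9,418.65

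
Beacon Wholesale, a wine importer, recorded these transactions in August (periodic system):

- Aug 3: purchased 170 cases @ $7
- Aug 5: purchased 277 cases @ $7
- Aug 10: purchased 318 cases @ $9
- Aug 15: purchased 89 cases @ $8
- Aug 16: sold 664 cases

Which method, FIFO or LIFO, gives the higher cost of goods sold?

LIFO

FIFO COGS: 170 @ $7 + 277 @ $7 + 217 @ $9 = $5,082
LIFO COGS: 89 @ $8 + 318 @ $9 + 257 @ $7 = $5,373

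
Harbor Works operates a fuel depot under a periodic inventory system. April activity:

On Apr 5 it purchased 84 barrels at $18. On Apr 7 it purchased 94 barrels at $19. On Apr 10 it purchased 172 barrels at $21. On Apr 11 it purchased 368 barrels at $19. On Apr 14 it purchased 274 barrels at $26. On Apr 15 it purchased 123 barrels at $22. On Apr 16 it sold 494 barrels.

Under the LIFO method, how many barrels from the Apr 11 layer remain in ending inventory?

Apr 16, 494 sold [LIFO — newest first]: 123 @ $22 + 274 @ $26 + 97 @ $19 = $11,673
Ending inventory: 84 @ $18 + 94 @ $19 + 172 @ $21 + 271 @ $19 = $12,059

271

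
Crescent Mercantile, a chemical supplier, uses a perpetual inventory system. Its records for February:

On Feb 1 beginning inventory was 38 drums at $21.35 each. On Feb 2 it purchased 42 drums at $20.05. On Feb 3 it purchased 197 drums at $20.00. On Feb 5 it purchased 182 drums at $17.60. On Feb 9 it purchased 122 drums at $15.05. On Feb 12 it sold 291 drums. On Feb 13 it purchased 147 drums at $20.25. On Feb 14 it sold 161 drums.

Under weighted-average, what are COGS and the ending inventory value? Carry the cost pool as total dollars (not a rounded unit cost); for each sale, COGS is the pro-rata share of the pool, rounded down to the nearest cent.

After Feb 1: 38 on hand, pool $811.30 (≈ $21.3500 each)
After Feb 2: 80 on hand, pool $1,653.40 (≈ $20.6675 each)
After Feb 3: 277 on hand, pool $5,593.40 (≈ $20.1928 each)
After Feb 5: 459 on hand, pool $8,796.60 (≈ $19.1647 each)
After Feb 9: 581 on hand, pool $10,632.70 (≈ $18.3007 each)
Feb 12, sell 291: 291/581 × $10,632.70 → $5,325.50
After Feb 13: 437 on hand, pool $8,283.95 (≈ $18.9564 each)
Feb 14, sell 161: 161/437 × $8,283.95 → $3,051.98
Total COGS = $5,325.50 + $3,051.98 = $8,377.48
Ending inventory (cost pool remaining) = $5,231.97

COGS = $8,377.48; ending inventory = $5,231.97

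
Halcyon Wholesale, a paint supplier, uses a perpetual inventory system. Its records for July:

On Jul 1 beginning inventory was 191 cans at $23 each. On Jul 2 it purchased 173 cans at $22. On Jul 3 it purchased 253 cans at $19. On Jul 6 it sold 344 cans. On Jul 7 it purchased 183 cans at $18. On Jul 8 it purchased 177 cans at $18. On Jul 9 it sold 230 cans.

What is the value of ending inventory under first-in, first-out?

Jul 6, 344 sold [FIFO — oldest first]: 191 @ $23 + 153 @ $22 = $7,759
Jul 9, 230 sold [FIFO — oldest first]: 20 @ $22 + 210 @ $19 = $4,430
Total COGS = $7,759 + $4,430 = $12,189
Ending inventory: 43 @ $19 + 183 @ $18 + 177 @ $18 = $7,297

Ending inventory = $7,297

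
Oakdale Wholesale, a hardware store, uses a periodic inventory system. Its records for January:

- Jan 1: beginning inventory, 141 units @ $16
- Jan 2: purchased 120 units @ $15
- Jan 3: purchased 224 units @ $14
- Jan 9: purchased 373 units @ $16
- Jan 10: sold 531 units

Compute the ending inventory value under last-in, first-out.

Jan 10, 531 sold [LIFO — newest first]: 373 @ $16 + 158 @ $14 = $8,180
Ending inventory: 141 @ $16 + 120 @ $15 + 66 @ $14 = $4,980
Check: goods available $13,160 = COGS $8,180 + ending $4,980

Ending inventory = $4,980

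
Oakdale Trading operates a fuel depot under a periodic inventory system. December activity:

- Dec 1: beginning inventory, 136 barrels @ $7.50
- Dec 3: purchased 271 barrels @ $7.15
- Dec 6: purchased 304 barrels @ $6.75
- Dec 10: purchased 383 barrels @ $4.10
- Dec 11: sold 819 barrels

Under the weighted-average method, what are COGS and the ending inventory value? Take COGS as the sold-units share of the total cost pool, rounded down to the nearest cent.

Dec 11, sell 819: 819/1094 × $6,579.95 → $4,925.94
Ending inventory (cost pool remaining) = $1,654.01
Check: goods available $6,579.95 = COGS $4,925.94 + ending $1,654.01

COGS = $4,925.94; ending inventory = $1,654.01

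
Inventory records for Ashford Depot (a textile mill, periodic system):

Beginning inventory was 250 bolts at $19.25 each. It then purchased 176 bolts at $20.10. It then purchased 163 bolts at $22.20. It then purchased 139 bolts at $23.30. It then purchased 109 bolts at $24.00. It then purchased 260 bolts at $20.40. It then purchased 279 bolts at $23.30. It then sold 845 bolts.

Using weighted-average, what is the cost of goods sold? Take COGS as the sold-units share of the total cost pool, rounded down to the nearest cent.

Sale 1, sell 845: 845/1376 × $29,628.10 → $18,194.58
Ending inventory (cost pool remaining) = $11,433.52
Check: goods available $29,628.10 = COGS $18,194.58 + ending $11,433.52

COGS = $18,194.58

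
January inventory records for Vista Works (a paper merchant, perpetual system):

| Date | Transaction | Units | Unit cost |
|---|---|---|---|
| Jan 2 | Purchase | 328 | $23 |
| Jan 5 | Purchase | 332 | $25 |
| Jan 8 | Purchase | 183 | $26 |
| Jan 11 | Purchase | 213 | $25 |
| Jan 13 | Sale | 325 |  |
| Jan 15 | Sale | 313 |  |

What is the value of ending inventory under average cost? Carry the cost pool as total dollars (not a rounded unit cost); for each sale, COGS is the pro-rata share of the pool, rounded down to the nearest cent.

After Jan 2: 328 on hand, pool $7,544.00 (≈ $23.0000 each)
After Jan 5: 660 on hand, pool $15,844.00 (≈ $24.0061 each)
After Jan 8: 843 on hand, pool $20,602.00 (≈ $24.4389 each)
After Jan 11: 1056 on hand, pool $25,927.00 (≈ $24.5521 each)
Jan 13, sell 325: 325/1056 × $25,927.00 → $7,979.42
Jan 15, sell 313: 313/731 × $17,947.58 → $7,684.80
Total COGS = $7,979.42 + $7,684.80 = $15,664.22
Ending inventory (cost pool remaining) = $10,262.78

Ending inventory = $10,262.78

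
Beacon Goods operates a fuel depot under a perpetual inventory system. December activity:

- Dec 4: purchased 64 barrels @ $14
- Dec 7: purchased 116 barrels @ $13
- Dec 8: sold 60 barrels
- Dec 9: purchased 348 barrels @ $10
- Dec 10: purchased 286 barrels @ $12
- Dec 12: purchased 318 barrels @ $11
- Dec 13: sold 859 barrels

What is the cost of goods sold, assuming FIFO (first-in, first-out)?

Dec 8, 60 sold [FIFO — oldest first]: 60 @ $14 = $840
Dec 13, 859 sold [FIFO — oldest first]: 4 @ $14 + 116 @ $13 + 348 @ $10 + 286 @ $12 + 105 @ $11 = $9,631
Total COGS = $840 + $9,631 = $10,471
Ending inventory: 213 @ $11 = $2,343

COGS = $10,471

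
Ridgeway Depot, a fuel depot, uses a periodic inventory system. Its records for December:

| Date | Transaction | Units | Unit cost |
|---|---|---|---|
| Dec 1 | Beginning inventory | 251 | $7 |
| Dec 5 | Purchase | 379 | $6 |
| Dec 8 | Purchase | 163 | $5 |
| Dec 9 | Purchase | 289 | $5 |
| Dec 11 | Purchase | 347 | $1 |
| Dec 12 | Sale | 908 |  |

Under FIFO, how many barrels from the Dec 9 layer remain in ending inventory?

Dec 12, 908 sold [FIFO — oldest first]: 251 @ $7 + 379 @ $6 + 163 @ $5 + 115 @ $5 = $5,421
Ending inventory: 174 @ $5 + 347 @ $1 = $1,217

174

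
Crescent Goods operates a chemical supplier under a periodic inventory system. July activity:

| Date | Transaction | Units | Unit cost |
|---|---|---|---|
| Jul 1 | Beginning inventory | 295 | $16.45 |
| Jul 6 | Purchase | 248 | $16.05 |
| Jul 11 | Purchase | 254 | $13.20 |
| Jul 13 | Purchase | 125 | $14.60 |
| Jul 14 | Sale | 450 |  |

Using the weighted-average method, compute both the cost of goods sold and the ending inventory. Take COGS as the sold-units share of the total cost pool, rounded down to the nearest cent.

Jul 14, sell 450: 450/922 × $14,010.95 → $6,838.31
Ending inventory (cost pool remaining) = $7,172.64
Check: goods available $14,010.95 = COGS $6,838.31 + ending $7,172.64

COGS = $6,838.31; ending inventory = $7,172.64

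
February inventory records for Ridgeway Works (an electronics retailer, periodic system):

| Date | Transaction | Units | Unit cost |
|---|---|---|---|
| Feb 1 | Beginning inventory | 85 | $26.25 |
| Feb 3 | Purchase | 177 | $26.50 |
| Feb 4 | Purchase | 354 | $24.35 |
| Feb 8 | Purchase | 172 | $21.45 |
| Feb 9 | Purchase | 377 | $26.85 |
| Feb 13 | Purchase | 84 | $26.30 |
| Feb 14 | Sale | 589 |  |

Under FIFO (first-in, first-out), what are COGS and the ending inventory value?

COGS = $14,884.20; ending inventory = $16,678.50

Feb 14, 589 sold [FIFO — oldest first]: 85 @ $26.25 + 177 @ $26.50 + 327 @ $24.35 = $14,884.20
Ending inventory: 27 @ $24.35 + 172 @ $21.45 + 377 @ $26.85 + 84 @ $26.30 = $16,678.50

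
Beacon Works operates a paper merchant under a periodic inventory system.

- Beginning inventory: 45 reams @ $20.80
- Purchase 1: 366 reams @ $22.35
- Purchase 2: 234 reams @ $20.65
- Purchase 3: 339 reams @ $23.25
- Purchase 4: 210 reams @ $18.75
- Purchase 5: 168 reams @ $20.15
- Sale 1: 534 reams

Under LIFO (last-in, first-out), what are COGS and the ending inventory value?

Sale 1 (534) [LIFO — newest first]: 168 @ $20.15 + 210 @ $18.75 + 156 @ $23.25 = $10,949.70
Ending inventory: 45 @ $20.80 + 366 @ $22.35 + 234 @ $20.65 + 183 @ $23.25 = $18,202.95

COGS = $10,949.70; ending inventory = $18,202.95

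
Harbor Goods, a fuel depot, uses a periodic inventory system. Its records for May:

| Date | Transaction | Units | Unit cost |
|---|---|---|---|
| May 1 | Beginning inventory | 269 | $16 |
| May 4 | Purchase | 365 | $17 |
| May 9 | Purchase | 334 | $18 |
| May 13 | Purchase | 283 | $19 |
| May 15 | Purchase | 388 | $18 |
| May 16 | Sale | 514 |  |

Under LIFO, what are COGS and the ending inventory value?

COGS = $9,378; ending inventory = $19,504

May 16, 514 sold [LIFO — newest first]: 388 @ $18 + 126 @ $19 = $9,378
Ending inventory: 269 @ $16 + 365 @ $17 + 334 @ $18 + 157 @ $19 = $19,504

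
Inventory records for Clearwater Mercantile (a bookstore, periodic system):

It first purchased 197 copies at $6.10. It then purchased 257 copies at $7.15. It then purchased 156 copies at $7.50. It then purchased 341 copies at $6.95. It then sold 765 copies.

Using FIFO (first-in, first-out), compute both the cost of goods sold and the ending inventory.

COGS = $5,286.50; ending inventory = $1,292.70

Sale 1 (765) [FIFO — oldest first]: 197 @ $6.10 + 257 @ $7.15 + 156 @ $7.50 + 155 @ $6.95 = $5,286.50
Ending inventory: 186 @ $6.95 = $1,292.70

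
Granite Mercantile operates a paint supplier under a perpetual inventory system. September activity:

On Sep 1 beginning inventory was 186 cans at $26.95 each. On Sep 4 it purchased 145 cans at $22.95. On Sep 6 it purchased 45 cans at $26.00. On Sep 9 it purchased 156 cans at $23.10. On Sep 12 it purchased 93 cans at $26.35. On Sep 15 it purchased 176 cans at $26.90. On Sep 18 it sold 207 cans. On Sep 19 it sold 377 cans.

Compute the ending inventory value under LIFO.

Sep 18, 207 sold [LIFO — newest first]: 176 @ $26.90 + 31 @ $26.35 = $5,551.25
Sep 19, 377 sold [LIFO — newest first]: 62 @ $26.35 + 156 @ $23.10 + 45 @ $26.00 + 114 @ $22.95 = $9,023.60
Total COGS = $5,551.25 + $9,023.60 = $14,574.85
Ending inventory: 186 @ $26.95 + 31 @ $22.95 = $5,724.15
Check: goods available $20,299.00 = COGS $14,574.85 + ending $5,724.15

Ending inventory = $5,724.15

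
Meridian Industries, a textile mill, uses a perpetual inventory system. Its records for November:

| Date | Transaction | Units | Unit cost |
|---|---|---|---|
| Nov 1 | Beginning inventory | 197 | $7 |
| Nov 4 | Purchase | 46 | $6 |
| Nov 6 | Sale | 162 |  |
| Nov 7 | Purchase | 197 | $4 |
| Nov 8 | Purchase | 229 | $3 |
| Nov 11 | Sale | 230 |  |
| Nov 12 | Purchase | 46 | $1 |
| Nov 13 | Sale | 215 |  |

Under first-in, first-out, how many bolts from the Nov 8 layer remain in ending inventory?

Nov 6, 162 sold [FIFO — oldest first]: 162 @ $7 = $1,134
Nov 11, 230 sold [FIFO — oldest first]: 35 @ $7 + 46 @ $6 + 149 @ $4 = $1,117
Nov 13, 215 sold [FIFO — oldest first]: 48 @ $4 + 167 @ $3 = $693
Total COGS = $1,134 + $1,117 + $693 = $2,944
Ending inventory: 62 @ $3 + 46 @ $1 = $232
Check: goods available $3,176 = COGS $2,944 + ending $232

62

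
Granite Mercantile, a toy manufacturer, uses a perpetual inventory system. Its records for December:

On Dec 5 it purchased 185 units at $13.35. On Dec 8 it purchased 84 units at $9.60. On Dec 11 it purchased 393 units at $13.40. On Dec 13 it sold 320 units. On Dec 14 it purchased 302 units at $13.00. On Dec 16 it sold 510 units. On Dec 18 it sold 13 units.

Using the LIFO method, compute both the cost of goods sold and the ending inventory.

COGS = $10,853.00; ending inventory = $1,615.35

Dec 13, 320 sold [LIFO — newest first]: 320 @ $13.40 = $4,288.00
Dec 16, 510 sold [LIFO — newest first]: 302 @ $13.00 + 73 @ $13.40 + 84 @ $9.60 + 51 @ $13.35 = $6,391.45
Dec 18, 13 sold [LIFO — newest first]: 13 @ $13.35 = $173.55
Total COGS = $4,288.00 + $6,391.45 + $173.55 = $10,853.00
Ending inventory: 121 @ $13.35 = $1,615.35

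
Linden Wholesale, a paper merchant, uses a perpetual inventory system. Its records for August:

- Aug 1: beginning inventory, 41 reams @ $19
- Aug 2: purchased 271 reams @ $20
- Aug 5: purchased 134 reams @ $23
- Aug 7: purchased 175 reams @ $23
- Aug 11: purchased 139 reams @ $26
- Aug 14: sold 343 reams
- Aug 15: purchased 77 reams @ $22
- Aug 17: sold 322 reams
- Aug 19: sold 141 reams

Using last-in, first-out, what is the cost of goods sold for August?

COGS = $18,025

Aug 14, 343 sold [LIFO — newest first]: 139 @ $26 + 175 @ $23 + 29 @ $23 = $8,306
Aug 17, 322 sold [LIFO — newest first]: 77 @ $22 + 105 @ $23 + 140 @ $20 = $6,909
Aug 19, 141 sold [LIFO — newest first]: 131 @ $20 + 10 @ $19 = $2,810
Total COGS = $8,306 + $6,909 + $2,810 = $18,025
Ending inventory: 31 @ $19 = $589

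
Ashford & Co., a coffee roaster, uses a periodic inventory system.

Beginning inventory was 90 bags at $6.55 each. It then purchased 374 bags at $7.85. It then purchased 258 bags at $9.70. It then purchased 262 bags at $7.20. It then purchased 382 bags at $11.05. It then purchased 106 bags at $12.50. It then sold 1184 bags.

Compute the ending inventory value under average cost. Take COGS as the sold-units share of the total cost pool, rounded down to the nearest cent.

Sale 1, sell 1184: 1184/1472 × $13,460.50 → $10,826.92
Ending inventory (cost pool remaining) = $2,633.58

Ending inventory = $2,633.58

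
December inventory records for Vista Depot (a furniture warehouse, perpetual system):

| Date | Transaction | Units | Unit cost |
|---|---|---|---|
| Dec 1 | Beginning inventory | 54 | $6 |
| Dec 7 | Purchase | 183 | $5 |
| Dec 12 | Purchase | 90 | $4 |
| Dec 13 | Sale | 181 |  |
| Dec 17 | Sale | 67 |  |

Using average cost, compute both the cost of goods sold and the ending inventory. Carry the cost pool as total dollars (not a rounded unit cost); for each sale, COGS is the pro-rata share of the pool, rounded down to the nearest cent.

COGS = $1,212.69; ending inventory = $386.31

After Dec 1: 54 on hand, pool $324.00 (≈ $6.0000 each)
After Dec 7: 237 on hand, pool $1,239.00 (≈ $5.2278 each)
After Dec 12: 327 on hand, pool $1,599.00 (≈ $4.8899 each)
Dec 13, sell 181: 181/327 × $1,599.00 → $885.07
Dec 17, sell 67: 67/146 × $713.93 → $327.62
Total COGS = $885.07 + $327.62 = $1,212.69
Ending inventory (cost pool remaining) = $386.31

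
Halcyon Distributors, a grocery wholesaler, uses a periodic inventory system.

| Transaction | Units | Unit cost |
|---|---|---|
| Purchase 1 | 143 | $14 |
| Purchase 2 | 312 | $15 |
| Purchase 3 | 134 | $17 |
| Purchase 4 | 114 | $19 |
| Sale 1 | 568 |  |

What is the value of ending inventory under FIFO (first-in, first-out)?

Ending inventory = $2,523

Sale 1 (568) [FIFO — oldest first]: 143 @ $14 + 312 @ $15 + 113 @ $17 = $8,603
Ending inventory: 21 @ $17 + 114 @ $19 = $2,523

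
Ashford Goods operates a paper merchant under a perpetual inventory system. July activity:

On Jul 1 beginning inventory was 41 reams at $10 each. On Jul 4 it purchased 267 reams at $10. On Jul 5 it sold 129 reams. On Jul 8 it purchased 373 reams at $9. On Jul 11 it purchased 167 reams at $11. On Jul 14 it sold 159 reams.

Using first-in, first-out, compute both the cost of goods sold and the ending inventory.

Jul 5, 129 sold [FIFO — oldest first]: 41 @ $10 + 88 @ $10 = $1,290
Jul 14, 159 sold [FIFO — oldest first]: 159 @ $10 = $1,590
Total COGS = $1,290 + $1,590 = $2,880
Ending inventory: 20 @ $10 + 373 @ $9 + 167 @ $11 = $5,394

COGS = $2,880; ending inventory = $5,394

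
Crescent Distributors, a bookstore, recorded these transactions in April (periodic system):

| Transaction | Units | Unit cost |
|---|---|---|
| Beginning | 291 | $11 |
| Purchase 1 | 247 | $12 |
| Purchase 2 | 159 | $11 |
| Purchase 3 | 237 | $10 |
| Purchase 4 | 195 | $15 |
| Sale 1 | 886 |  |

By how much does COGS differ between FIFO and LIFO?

$732

FIFO COGS: 291 @ $11 + 247 @ $12 + 159 @ $11 + 189 @ $10 = $9,804
LIFO COGS: 195 @ $15 + 237 @ $10 + 159 @ $11 + 247 @ $12 + 48 @ $11 = $10,536
Difference = |$9,804 − $10,536| = $732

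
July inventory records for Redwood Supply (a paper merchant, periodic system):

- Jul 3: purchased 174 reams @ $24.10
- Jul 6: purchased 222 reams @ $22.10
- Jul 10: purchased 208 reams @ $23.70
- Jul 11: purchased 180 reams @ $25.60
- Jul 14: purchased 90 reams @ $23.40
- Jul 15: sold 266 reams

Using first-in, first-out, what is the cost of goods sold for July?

Jul 15, 266 sold [FIFO — oldest first]: 174 @ $24.10 + 92 @ $22.10 = $6,226.60
Ending inventory: 130 @ $22.10 + 208 @ $23.70 + 180 @ $25.60 + 90 @ $23.40 = $14,516.60

COGS = $6,226.60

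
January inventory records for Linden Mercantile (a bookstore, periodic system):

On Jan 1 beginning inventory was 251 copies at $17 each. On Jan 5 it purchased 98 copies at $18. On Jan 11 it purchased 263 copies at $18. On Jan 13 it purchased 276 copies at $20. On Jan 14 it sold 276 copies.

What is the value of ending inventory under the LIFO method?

Jan 14, 276 sold [LIFO — newest first]: 276 @ $20 = $5,520
Ending inventory: 251 @ $17 + 98 @ $18 + 263 @ $18 = $10,765

Ending inventory = $10,765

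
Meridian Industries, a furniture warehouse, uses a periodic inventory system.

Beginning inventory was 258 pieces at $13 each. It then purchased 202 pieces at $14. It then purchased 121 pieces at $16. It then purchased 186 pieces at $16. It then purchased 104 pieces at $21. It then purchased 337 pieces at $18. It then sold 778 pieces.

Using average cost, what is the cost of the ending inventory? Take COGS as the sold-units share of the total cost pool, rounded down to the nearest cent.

Sale 1, sell 778: 778/1208 × $19,344.00 → $12,458.30
Ending inventory (cost pool remaining) = $6,885.70

Ending inventory = $6,885.70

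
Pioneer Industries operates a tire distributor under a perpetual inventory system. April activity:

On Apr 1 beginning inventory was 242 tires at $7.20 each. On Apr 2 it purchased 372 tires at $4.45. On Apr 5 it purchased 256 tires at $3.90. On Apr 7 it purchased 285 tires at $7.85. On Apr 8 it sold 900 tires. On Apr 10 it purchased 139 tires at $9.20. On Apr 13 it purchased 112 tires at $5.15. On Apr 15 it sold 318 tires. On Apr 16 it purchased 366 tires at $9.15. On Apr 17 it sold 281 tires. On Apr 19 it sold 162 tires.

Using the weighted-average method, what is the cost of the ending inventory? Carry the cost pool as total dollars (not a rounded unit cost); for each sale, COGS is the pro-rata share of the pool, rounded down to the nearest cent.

After Apr 1: 242 on hand, pool $1,742.40 (≈ $7.2000 each)
After Apr 2: 614 on hand, pool $3,397.80 (≈ $5.5339 each)
After Apr 5: 870 on hand, pool $4,396.20 (≈ $5.0531 each)
After Apr 7: 1155 on hand, pool $6,633.45 (≈ $5.7432 each)
Apr 8, sell 900: 900/1155 × $6,633.45 → $5,168.92
After Apr 10: 394 on hand, pool $2,743.33 (≈ $6.9628 each)
After Apr 13: 506 on hand, pool $3,320.13 (≈ $6.5615 each)
Apr 15, sell 318: 318/506 × $3,320.13 → $2,086.56
After Apr 16: 554 on hand, pool $4,582.47 (≈ $8.2716 each)
Apr 17, sell 281: 281/554 × $4,582.47 → $2,324.32
Apr 19, sell 162: 162/273 × $2,258.15 → $1,340.00
Total COGS = $5,168.92 + $2,086.56 + $2,324.32 + $1,340.00 = $10,919.80
Ending inventory (cost pool remaining) = $918.15
Check: goods available $11,837.95 = COGS $10,919.80 + ending $918.15

Ending inventory = $918.15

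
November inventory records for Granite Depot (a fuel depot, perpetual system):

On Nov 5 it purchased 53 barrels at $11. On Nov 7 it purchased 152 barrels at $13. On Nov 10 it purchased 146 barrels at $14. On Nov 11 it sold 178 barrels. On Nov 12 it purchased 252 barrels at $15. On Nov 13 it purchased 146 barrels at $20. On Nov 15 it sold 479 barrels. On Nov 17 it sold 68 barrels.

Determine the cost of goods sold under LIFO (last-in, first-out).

Nov 11, 178 sold [LIFO — newest first]: 146 @ $14 + 32 @ $13 = $2,460
Nov 15, 479 sold [LIFO — newest first]: 146 @ $20 + 252 @ $15 + 81 @ $13 = $7,753
Nov 17, 68 sold [LIFO — newest first]: 39 @ $13 + 29 @ $11 = $826
Total COGS = $2,460 + $7,753 + $826 = $11,039
Ending inventory: 24 @ $11 = $264
Check: goods available $11,303 = COGS $11,039 + ending $264

COGS = $11,039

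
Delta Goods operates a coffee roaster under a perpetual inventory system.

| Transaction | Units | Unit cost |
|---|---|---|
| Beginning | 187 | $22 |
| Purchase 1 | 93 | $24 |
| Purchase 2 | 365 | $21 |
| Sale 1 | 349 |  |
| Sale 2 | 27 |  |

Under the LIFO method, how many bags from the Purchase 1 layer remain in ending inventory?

Sale 1 (349) [LIFO — newest first]: 349 @ $21 = $7,329
Sale 2 (27) [LIFO — newest first]: 16 @ $21 + 11 @ $24 = $600
Total COGS = $7,329 + $600 = $7,929
Ending inventory: 187 @ $22 + 82 @ $24 = $6,082

82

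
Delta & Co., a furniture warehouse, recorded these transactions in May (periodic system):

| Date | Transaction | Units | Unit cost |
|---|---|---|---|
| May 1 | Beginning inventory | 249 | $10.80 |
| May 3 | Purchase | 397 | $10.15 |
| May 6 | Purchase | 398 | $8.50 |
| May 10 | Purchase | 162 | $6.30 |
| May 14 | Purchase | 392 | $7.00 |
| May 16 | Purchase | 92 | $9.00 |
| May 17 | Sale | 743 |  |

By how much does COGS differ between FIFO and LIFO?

$2,126.15

FIFO COGS: 249 @ $10.80 + 397 @ $10.15 + 97 @ $8.50 = $7,543.25
LIFO COGS: 92 @ $9.00 + 392 @ $7.00 + 162 @ $6.30 + 97 @ $8.50 = $5,417.10
Difference = |$7,543.25 − $5,417.10| = $2,126.15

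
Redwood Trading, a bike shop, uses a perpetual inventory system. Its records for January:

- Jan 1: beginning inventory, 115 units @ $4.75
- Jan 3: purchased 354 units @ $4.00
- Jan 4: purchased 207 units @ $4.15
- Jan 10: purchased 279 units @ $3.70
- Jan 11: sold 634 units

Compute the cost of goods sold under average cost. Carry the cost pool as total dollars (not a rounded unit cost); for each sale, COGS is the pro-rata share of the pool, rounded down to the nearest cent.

After Jan 1: 115 on hand, pool $546.25 (≈ $4.7500 each)
After Jan 3: 469 on hand, pool $1,962.25 (≈ $4.1839 each)
After Jan 4: 676 on hand, pool $2,821.30 (≈ $4.1735 each)
After Jan 10: 955 on hand, pool $3,853.60 (≈ $4.0352 each)
Jan 11, sell 634: 634/955 × $3,853.60 → $2,558.30
Ending inventory (cost pool remaining) = $1,295.30

COGS = $2,558.30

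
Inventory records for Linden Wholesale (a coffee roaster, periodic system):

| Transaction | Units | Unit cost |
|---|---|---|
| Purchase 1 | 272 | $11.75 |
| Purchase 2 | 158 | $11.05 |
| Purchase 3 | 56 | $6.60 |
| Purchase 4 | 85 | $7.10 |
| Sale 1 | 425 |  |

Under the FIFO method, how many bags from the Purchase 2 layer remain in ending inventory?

Sale 1 (425) [FIFO — oldest first]: 272 @ $11.75 + 153 @ $11.05 = $4,886.65
Ending inventory: 5 @ $11.05 + 56 @ $6.60 + 85 @ $7.10 = $1,028.35

5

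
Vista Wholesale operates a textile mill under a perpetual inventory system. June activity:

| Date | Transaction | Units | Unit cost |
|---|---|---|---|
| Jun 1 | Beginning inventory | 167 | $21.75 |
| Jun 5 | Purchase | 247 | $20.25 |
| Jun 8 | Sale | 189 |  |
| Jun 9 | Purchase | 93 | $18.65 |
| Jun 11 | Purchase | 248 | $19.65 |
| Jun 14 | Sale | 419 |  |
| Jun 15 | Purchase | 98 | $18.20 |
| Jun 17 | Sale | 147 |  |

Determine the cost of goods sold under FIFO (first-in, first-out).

COGS = $15,241.65

Jun 8, 189 sold [FIFO — oldest first]: 167 @ $21.75 + 22 @ $20.25 = $4,077.75
Jun 14, 419 sold [FIFO — oldest first]: 225 @ $20.25 + 93 @ $18.65 + 101 @ $19.65 = $8,275.35
Jun 17, 147 sold [FIFO — oldest first]: 147 @ $19.65 = $2,888.55
Total COGS = $4,077.75 + $8,275.35 + $2,888.55 = $15,241.65
Ending inventory: 98 @ $18.20 = $1,783.60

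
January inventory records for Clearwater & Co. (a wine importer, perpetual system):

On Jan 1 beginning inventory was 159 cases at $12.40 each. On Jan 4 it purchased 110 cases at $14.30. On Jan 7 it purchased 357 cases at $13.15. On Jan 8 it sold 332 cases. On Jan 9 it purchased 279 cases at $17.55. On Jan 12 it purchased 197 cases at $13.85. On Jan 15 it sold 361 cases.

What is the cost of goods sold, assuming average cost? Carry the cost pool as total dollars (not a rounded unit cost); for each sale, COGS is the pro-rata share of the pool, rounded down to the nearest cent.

COGS = $9,758.57

After Jan 1: 159 on hand, pool $1,971.60 (≈ $12.4000 each)
After Jan 4: 269 on hand, pool $3,544.60 (≈ $13.1770 each)
After Jan 7: 626 on hand, pool $8,239.15 (≈ $13.1616 each)
Jan 8, sell 332: 332/626 × $8,239.15 → $4,369.64
After Jan 9: 573 on hand, pool $8,765.96 (≈ $15.2984 each)
After Jan 12: 770 on hand, pool $11,494.41 (≈ $14.9278 each)
Jan 15, sell 361: 361/770 × $11,494.41 → $5,388.93
Total COGS = $4,369.64 + $5,388.93 = $9,758.57
Ending inventory (cost pool remaining) = $6,105.48
Check: goods available $15,864.05 = COGS $9,758.57 + ending $6,105.48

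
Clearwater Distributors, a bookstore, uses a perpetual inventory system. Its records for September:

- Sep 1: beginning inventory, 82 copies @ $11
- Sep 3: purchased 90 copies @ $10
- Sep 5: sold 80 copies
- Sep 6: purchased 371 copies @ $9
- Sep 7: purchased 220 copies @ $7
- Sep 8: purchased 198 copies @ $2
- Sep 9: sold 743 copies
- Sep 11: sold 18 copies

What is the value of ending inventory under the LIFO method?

Ending inventory = $1,254

Sep 5, 80 sold [LIFO — newest first]: 80 @ $10 = $800
Sep 9, 743 sold [LIFO — newest first]: 198 @ $2 + 220 @ $7 + 325 @ $9 = $4,861
Sep 11, 18 sold [LIFO — newest first]: 18 @ $9 = $162
Total COGS = $800 + $4,861 + $162 = $5,823
Ending inventory: 82 @ $11 + 10 @ $10 + 28 @ $9 = $1,254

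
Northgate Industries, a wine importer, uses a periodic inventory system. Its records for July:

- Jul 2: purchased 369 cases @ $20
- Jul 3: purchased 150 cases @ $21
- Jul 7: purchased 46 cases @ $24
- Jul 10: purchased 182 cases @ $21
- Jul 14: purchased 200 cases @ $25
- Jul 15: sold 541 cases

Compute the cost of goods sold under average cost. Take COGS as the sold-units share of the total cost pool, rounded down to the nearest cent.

COGS = $11,686.05

Jul 15, sell 541: 541/947 × $20,456.00 → $11,686.05
Ending inventory (cost pool remaining) = $8,769.95
Check: goods available $20,456.00 = COGS $11,686.05 + ending $8,769.95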